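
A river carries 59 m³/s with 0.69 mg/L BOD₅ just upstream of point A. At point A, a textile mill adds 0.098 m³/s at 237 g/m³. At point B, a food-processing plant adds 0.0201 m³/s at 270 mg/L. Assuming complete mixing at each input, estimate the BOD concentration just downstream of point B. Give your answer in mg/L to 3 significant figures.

1.17 mg/L

After input A: C = (59·0.69 + 0.098·237) / 59.1 = 1.082 mg/L.
After input B: C = (59.1·1.082 + 0.0201·270) / 59.12 = 1.173 mg/L.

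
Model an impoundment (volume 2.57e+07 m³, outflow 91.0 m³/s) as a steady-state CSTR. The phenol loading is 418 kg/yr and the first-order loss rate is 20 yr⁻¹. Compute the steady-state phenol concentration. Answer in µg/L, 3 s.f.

Outflow Q = 91.0 m³/s × 3.156e+07 s/yr = 2.872e+09 m³/yr.
Steady-state CSTR mass balance: W = Q·C + k·V·C, so C = W/(Q + kV).
Q + kV = 2.872e+09 + 20·2.57e+07 = 3.386e+09 m³/yr.
C = 418/3.386e+09 = 1.235e-07 kg/m³ = 0.0001235 mg/L = 0.1235 µg/L.

0.123 µg/L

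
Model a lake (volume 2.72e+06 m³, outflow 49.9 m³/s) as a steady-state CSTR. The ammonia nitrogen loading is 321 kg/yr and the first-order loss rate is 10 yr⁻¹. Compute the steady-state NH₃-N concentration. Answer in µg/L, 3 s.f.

Outflow Q = 49.9 m³/s × 3.156e+07 s/yr = 1.575e+09 m³/yr.
Steady-state CSTR mass balance: W = Q·C + k·V·C, so C = W/(Q + kV).
Q + kV = 1.575e+09 + 10·2.72e+06 = 1.602e+09 m³/yr.
C = 321/1.602e+09 = 2.004e-07 kg/m³ = 0.0002004 mg/L = 0.2004 µg/L.

0.200 µg/L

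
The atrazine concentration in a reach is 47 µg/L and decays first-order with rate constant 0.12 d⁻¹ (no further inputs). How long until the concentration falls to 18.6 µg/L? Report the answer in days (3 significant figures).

t = ln(C₀/C)/k = ln(47/18.6)/0.12 = 0.927/0.12 = 7.725 d.

7.72 d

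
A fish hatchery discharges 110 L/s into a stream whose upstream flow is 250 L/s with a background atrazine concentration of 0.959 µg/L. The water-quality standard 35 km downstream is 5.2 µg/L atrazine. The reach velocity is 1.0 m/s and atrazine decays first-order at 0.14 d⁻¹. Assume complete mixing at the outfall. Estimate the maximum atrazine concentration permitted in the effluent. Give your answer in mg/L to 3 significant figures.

0.0158 mg/L

110 L/s = 0.11 m³/s.
250 L/s = 0.25 m³/s.
0.959 µg/L = 0.000959 mg/L.
5.2 µg/L = 0.0052 mg/L.
Travel time to the compliance point: t = 3.5e+04/1.0 = 3.5e+04 s = 0.4051 d; decay factor exp(−0.14·0.4051) = 0.9449.
So the concentration just after mixing may be at most 0.0052/0.9449 = 0.005503 mg/L.
Mass balance: 0.005503·0.36 = 0.11·Cₑ + 0.25·0.000959.
Cₑ = (0.001981 − 0.0002398) / 0.11 = 0.01583 mg/L.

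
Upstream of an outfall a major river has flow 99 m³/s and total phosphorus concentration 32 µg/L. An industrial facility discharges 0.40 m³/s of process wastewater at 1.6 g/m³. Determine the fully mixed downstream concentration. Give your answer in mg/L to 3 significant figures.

0.0383 mg/L

32 µg/L = 0.032 mg/L.
Conservation of mass across the mixing zone: C = (0.4·1.6 + 99·0.032) / (0.4 + 99) = 3.808/99.4 = 0.03831 mg/L.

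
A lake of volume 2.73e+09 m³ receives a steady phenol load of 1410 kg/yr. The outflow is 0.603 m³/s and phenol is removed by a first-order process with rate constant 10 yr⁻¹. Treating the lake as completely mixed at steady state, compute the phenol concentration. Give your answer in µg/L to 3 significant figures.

0.0516 µg/L

Outflow Q = 0.603 m³/s × 3.156e+07 s/yr = 1.903e+07 m³/yr.
Steady-state CSTR mass balance: W = Q·C + k·V·C, so C = W/(Q + kV).
Q + kV = 1.903e+07 + 10·2.73e+09 = 2.732e+10 m³/yr.
C = 1410/2.732e+10 = 5.161e-08 kg/m³ = 5.161e-05 mg/L = 0.05161 µg/L.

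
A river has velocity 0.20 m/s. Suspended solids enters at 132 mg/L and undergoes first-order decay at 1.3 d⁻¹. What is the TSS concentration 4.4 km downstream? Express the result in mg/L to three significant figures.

94.8 mg/L

Travel time t = 4.4 km / 0.20 m/s = 4400/0.20 = 2.2e+04 s = 0.2546 d.
First-order decay: C = 132·exp(−1.3·0.2546) = 132·0.7182 = 94.8 mg/L.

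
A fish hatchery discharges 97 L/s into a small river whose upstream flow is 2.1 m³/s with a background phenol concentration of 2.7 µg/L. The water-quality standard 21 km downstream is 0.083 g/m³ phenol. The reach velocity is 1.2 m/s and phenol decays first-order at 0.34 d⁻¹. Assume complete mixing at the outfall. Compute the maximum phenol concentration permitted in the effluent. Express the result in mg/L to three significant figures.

97 L/s = 0.097 m³/s.
2.7 µg/L = 0.0027 mg/L.
Travel time to the compliance point: t = 2.1e+04/1.2 = 1.75e+04 s = 0.2025 d; decay factor exp(−0.34·0.2025) = 0.9335.
So the concentration just after mixing may be at most 0.083/0.9335 = 0.08892 mg/L.
Mass balance: 0.08892·2.197 = 0.097·Cₑ + 2.1·0.0027.
Cₑ = (0.1954 − 0.00567) / 0.097 = 1.955 mg/L.

1.96 mg/L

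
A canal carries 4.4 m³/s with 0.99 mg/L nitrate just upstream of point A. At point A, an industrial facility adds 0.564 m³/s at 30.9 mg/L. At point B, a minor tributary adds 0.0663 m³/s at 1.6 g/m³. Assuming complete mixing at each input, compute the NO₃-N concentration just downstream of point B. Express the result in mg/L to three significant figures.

After input A: C = (4.4·0.99 + 0.564·30.9) / 4.964 = 4.388 mg/L.
After input B: C = (4.964·4.388 + 0.0663·1.6) / 5.03 = 4.352 mg/L.

4.35 mg/L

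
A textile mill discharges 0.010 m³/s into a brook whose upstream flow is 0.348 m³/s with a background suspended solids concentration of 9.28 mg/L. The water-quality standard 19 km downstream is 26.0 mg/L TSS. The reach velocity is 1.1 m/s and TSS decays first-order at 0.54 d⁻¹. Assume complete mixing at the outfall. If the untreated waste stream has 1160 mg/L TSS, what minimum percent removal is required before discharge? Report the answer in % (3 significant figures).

38.5 %

Travel time to the compliance point: t = 1.9e+04/1.1 = 1.727e+04 s = 0.1999 d; decay factor exp(−0.54·0.1999) = 0.8977.
So the concentration just after mixing may be at most 26/0.8977 = 28.96 mg/L.
Mass balance: 28.96·0.358 = 0.01·Cₑ + 0.348·9.28.
Cₑ = (10.37 − 3.229) / 0.01 = 714 mg/L.
Required removal = 1 − 714/1160 = 38.45 %.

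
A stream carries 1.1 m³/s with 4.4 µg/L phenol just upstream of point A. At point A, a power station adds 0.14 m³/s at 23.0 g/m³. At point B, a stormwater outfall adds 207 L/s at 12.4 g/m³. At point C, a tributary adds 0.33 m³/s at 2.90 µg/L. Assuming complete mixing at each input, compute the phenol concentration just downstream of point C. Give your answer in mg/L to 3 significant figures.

3.26 mg/L

4.4 µg/L = 0.0044 mg/L.
After input A: C = (1.1·0.0044 + 0.14·23) / 1.24 = 2.601 mg/L.
207 L/s = 0.207 m³/s.
After input B: C = (1.24·2.601 + 0.207·12.4) / 1.447 = 4.003 mg/L.
2.90 µg/L = 0.0029 mg/L.
After input C: C = (1.447·4.003 + 0.33·0.0029) / 1.777 = 3.26 mg/L.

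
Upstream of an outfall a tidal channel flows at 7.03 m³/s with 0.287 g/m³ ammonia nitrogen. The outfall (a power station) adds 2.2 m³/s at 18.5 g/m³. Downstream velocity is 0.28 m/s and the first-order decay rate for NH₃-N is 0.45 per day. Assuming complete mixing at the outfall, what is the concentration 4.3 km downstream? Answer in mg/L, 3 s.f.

After complete mixing, C₀ = (2.2·18.5 + 7.03·0.287) / 9.23 = 4.628 mg/L.
Travel time t = 4300 m / 0.28 m/s = 1.536e+04 s = 0.1777 d.
C = 4.628·exp(−0.45·0.1777) = 4.628·0.9231 = 4.272 mg/L.

4.27 mg/L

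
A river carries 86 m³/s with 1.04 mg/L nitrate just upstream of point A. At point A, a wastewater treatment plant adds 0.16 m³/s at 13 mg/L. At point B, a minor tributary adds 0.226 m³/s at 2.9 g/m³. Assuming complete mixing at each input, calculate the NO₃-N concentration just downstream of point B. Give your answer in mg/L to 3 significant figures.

1.07 mg/L

After input A: C = (86·1.04 + 0.16·13) / 86.16 = 1.062 mg/L.
After input B: C = (86.16·1.062 + 0.226·2.9) / 86.39 = 1.067 mg/L.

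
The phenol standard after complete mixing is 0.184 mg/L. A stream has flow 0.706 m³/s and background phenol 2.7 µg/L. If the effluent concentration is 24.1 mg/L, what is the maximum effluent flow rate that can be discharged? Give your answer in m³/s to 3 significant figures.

0.00535 m³/s

2.7 µg/L = 0.0027 mg/L.
Mass balance at complete mixing: C_std·(Q_w + Q_r) = Q_w·C_e + Q_r·C_b.
Rearranging, Q_w = Q_r·(C_std − C_b)/(C_e − C_std) = 0.706·(0.184 − 0.0027) / (24.1 − 0.184) = 0.005352 m³/s.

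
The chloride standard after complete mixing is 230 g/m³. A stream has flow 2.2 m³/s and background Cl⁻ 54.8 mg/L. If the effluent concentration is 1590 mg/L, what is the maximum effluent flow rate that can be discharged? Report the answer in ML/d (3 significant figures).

Mass balance at complete mixing: C_std·(Q_w + Q_r) = Q_w·C_e + Q_r·C_b.
Rearranging, Q_w = Q_r·(C_std − C_b)/(C_e − C_std) = 2.2·(230 − 54.8) / (1590 − 230) = 0.2834 m³/s.
= 24.49 ML/d.

24.5 ML/d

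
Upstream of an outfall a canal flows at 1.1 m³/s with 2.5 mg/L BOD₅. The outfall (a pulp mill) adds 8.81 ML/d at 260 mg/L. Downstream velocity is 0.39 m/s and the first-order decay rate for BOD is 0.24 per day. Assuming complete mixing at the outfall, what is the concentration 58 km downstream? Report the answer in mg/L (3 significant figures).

16.1 mg/L

8.81 ML/d = 0.102 m³/s.
After complete mixing, C₀ = (0.102·260 + 1.1·2.5) / 1.202 = 24.34 mg/L.
Travel time t = 5.8e+04 m / 0.39 m/s = 1.487e+05 s = 1.721 d.
C = 24.34·exp(−0.24·1.721) = 24.34·0.6616 = 16.11 mg/L.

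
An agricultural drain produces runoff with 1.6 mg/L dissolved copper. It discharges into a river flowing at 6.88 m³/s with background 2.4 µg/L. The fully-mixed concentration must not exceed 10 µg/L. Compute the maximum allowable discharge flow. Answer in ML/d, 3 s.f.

2.4 µg/L = 0.0024 mg/L.
10 µg/L = 0.01 mg/L.
Mass balance at complete mixing: C_std·(Q_w + Q_r) = Q_w·C_e + Q_r·C_b.
Rearranging, Q_w = Q_r·(C_std − C_b)/(C_e − C_std) = 6.88·(0.01 − 0.0024) / (1.6 − 0.01) = 0.03289 m³/s.
= 2.841 ML/d.

2.84 ML/d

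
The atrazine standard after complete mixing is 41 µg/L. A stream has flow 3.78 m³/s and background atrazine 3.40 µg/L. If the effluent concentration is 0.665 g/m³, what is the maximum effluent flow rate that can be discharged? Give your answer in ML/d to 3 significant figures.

19.7 ML/d

3.40 µg/L = 0.0034 mg/L.
41 µg/L = 0.041 mg/L.
Mass balance at complete mixing: C_std·(Q_w + Q_r) = Q_w·C_e + Q_r·C_b.
Rearranging, Q_w = Q_r·(C_std − C_b)/(C_e − C_std) = 3.78·(0.041 − 0.0034) / (0.665 − 0.041) = 0.2278 m³/s.
= 19.68 ML/d.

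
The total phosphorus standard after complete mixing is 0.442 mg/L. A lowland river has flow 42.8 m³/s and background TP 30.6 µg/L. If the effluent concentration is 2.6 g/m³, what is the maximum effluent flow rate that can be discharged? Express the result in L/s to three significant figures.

30.6 µg/L = 0.0306 mg/L.
Mass balance at complete mixing: C_std·(Q_w + Q_r) = Q_w·C_e + Q_r·C_b.
Rearranging, Q_w = Q_r·(C_std − C_b)/(C_e − C_std) = 42.8·(0.442 − 0.0306) / (2.6 − 0.442) = 8.159 m³/s.
= 8159 L/s.

8160 L/s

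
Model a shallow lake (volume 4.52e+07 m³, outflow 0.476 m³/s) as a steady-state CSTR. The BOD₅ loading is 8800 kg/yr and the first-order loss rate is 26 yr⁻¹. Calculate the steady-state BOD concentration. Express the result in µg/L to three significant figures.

Outflow Q = 0.476 m³/s × 3.156e+07 s/yr = 1.502e+07 m³/yr.
Steady-state CSTR mass balance: W = Q·C + k·V·C, so C = W/(Q + kV).
Q + kV = 1.502e+07 + 26·4.52e+07 = 1.19e+09 m³/yr.
C = 8800/1.19e+09 = 7.394e-06 kg/m³ = 0.007394 mg/L = 7.394 µg/L.

7.39 µg/L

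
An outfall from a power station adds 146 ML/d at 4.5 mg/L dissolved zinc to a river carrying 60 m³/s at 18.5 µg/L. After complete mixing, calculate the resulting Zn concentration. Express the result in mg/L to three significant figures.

146 ML/d = 1.69 m³/s.
18.5 µg/L = 0.0185 mg/L.
Flow-weighted mixing gives C = (1.69·4.5 + 60·0.0185) / (1.69 + 60) = 8.714/61.69 = 0.1413 mg/L.

0.141 mg/L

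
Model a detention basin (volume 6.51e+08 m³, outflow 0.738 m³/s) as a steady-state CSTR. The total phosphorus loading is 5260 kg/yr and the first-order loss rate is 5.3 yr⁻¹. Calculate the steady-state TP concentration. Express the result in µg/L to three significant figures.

1.51 µg/L

Outflow Q = 0.738 m³/s × 3.156e+07 s/yr = 2.329e+07 m³/yr.
Steady-state CSTR mass balance: W = Q·C + k·V·C, so C = W/(Q + kV).
Q + kV = 2.329e+07 + 5.3·6.51e+08 = 3.474e+09 m³/yr.
C = 5260/3.474e+09 = 1.514e-06 kg/m³ = 0.001514 mg/L = 1.514 µg/L.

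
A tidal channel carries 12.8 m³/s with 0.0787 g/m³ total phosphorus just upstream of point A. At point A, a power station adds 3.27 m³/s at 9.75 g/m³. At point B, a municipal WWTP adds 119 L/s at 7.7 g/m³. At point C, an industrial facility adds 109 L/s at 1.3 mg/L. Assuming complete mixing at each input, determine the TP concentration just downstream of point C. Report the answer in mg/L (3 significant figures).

2.08 mg/L

After input A: C = (12.8·0.0787 + 3.27·9.75) / 16.07 = 2.047 mg/L.
119 L/s = 0.119 m³/s.
After input B: C = (16.07·2.047 + 0.119·7.7) / 16.19 = 2.088 mg/L.
109 L/s = 0.109 m³/s.
After input C: C = (16.19·2.088 + 0.109·1.3) / 16.3 = 2.083 mg/L.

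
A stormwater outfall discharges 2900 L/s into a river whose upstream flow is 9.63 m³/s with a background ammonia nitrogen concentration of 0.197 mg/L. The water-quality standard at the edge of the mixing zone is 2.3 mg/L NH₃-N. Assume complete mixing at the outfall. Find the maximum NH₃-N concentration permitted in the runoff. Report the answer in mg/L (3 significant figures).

9.28 mg/L

2900 L/s = 2.9 m³/s.
Mass balance: 2.3·12.53 = 2.9·Cₑ + 9.63·0.197.
Cₑ = (28.82 − 1.897) / 2.9 = 9.283 mg/L.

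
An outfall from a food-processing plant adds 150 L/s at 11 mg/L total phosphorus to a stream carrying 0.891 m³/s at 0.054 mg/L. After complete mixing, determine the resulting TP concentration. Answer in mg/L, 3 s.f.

150 L/s = 0.15 m³/s.
Conservation of mass across the mixing zone: C = (0.15·11 + 0.891·0.054) / (0.15 + 0.891) = 1.698/1.041 = 1.631 mg/L.

1.63 mg/L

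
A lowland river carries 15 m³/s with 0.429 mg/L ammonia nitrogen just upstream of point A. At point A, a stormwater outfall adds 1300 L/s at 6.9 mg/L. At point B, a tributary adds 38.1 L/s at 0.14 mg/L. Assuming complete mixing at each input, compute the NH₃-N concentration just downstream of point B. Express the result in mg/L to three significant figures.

0.943 mg/L

1300 L/s = 1.3 m³/s.
After input A: C = (15·0.429 + 1.3·6.9) / 16.3 = 0.9451 mg/L.
38.1 L/s = 0.0381 m³/s.
After input B: C = (16.3·0.9451 + 0.0381·0.14) / 16.34 = 0.9432 mg/L.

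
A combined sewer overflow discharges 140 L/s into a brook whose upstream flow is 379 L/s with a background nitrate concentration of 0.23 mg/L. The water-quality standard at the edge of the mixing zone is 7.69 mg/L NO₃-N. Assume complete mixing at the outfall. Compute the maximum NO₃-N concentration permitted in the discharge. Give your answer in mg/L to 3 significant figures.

27.9 mg/L

140 L/s = 0.14 m³/s.
379 L/s = 0.379 m³/s.
Mass balance: 7.69·0.519 = 0.14·Cₑ + 0.379·0.23.
Cₑ = (3.991 − 0.08717) / 0.14 = 27.89 mg/L.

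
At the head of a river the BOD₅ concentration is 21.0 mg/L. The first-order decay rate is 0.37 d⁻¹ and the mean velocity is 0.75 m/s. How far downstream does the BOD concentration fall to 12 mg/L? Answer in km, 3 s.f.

98.0 km

From C = C₀·e^(−kt), t = ln(C₀/C)/k = ln(21.0/12)/0.37 = 0.5596/0.37 = 1.512 d.
Distance = v·t = 0.75 m/s × 1.307e+05 s = 9.801e+04 m = 98.01 km.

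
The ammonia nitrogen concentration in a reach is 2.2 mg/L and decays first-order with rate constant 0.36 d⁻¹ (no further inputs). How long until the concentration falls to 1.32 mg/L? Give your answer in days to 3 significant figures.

1.42 d

t = ln(C₀/C)/k = ln(2.2/1.32)/0.36 = 0.5108/0.36 = 1.419 d.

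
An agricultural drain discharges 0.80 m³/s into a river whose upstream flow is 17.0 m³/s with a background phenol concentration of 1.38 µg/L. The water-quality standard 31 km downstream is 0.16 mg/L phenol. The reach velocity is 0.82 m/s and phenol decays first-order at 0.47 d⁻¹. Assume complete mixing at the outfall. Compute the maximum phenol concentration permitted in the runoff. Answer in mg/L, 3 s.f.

1.38 µg/L = 0.00138 mg/L.
Travel time to the compliance point: t = 3.1e+04/0.82 = 3.78e+04 s = 0.4376 d; decay factor exp(−0.47·0.4376) = 0.8141.
So the concentration just after mixing may be at most 0.16/0.8141 = 0.1965 mg/L.
Mass balance: 0.1965·17.8 = 0.8·Cₑ + 17·0.00138.
Cₑ = (3.498 − 0.02346) / 0.8 = 4.344 mg/L.

4.34 mg/L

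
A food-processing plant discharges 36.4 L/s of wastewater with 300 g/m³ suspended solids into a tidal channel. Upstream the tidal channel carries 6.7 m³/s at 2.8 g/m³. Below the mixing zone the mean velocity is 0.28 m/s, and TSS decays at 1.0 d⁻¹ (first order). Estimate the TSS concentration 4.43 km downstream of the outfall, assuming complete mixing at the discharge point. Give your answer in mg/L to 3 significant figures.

36.4 L/s = 0.0364 m³/s.
After complete mixing, C₀ = (0.0364·300 + 6.7·2.8) / 6.736 = 4.406 mg/L.
Travel time t = 4430 m / 0.28 m/s = 1.582e+04 s = 0.1831 d.
C = 4.406·exp(−1.0·0.1831) = 4.406·0.8327 = 3.669 mg/L.

3.67 mg/L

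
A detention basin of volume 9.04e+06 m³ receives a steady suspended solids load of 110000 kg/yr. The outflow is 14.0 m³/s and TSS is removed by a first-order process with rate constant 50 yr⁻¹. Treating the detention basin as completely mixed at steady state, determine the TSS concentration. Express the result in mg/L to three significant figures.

Outflow Q = 14.0 m³/s × 3.156e+07 s/yr = 4.418e+08 m³/yr.
Steady-state CSTR mass balance: W = Q·C + k·V·C, so C = W/(Q + kV).
Q + kV = 4.418e+08 + 50·9.04e+06 = 8.938e+08 m³/yr.
C = 110000/8.938e+08 = 0.0001231 kg/m³ = 0.1231 mg/L.

0.123 mg/L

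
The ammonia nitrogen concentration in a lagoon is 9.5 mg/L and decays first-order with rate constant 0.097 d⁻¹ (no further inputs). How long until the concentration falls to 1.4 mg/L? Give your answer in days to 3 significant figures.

t = ln(C₀/C)/k = ln(9.5/1.4)/0.097 = 1.915/0.097 = 19.74 d.

19.7 d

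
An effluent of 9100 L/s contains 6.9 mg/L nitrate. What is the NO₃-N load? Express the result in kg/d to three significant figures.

9100 L/s = 9.1 m³/s.
Mass flux = Q·C = 9.1 m³/s × 6.9 g/m³ = 62.79 g/s.
= 62.79 g/s × 86.4 = 5425 kg/d.

5430 kg/d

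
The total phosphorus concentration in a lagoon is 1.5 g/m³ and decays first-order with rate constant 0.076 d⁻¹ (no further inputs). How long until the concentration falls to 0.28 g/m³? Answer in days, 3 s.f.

22.1 d

t = ln(C₀/C)/k = ln(1.5/0.28)/0.076 = 1.678/0.076 = 22.08 d.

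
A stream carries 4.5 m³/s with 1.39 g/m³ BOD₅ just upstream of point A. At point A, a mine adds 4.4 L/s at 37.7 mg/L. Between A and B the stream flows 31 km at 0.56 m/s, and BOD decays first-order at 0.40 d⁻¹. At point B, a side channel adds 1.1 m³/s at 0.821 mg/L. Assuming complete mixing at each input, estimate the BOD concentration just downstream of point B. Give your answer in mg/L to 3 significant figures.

1.05 mg/L

4.4 L/s = 0.0044 m³/s.
After input A: C = (4.5·1.39 + 0.0044·37.7) / 4.504 = 1.425 mg/L.
Over the 31 km reach to input B (t = 5.536e+04 s = 0.6407 d), decay gives C = 1.425·exp(−0.40·0.6407) = 1.103 mg/L.
After input B: C = (4.504·1.103 + 1.1·0.821) / 5.604 = 1.048 mg/L.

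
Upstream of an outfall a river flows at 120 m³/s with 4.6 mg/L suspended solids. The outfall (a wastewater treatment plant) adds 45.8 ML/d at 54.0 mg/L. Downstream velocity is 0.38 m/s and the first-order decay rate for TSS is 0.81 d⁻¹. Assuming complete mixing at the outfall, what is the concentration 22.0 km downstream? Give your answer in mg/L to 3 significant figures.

45.8 ML/d = 0.5301 m³/s.
After complete mixing, C₀ = (0.5301·54 + 120·4.6) / 120.5 = 4.817 mg/L.
Travel time t = 2.2e+04 m / 0.38 m/s = 5.789e+04 s = 0.6701 d.
C = 4.817·exp(−0.81·0.6701) = 4.817·0.5811 = 2.8 mg/L.

2.80 mg/L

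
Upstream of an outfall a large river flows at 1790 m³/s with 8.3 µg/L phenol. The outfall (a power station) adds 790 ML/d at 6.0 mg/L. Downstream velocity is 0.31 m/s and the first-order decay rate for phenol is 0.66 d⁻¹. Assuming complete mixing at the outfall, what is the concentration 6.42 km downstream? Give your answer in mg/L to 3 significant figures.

790 ML/d = 9.144 m³/s.
8.3 µg/L = 0.0083 mg/L.
After complete mixing, C₀ = (9.144·6 + 1790·0.0083) / 1799 = 0.03875 mg/L.
Travel time t = 6420 m / 0.31 m/s = 2.071e+04 s = 0.2397 d.
C = 0.03875·exp(−0.66·0.2397) = 0.03875·0.8537 = 0.03308 mg/L.

0.0331 mg/L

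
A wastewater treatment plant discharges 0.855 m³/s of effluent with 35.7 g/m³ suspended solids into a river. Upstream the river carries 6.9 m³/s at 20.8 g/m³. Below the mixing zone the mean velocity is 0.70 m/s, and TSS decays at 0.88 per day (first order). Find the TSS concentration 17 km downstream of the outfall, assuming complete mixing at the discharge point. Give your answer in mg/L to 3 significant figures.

After complete mixing, C₀ = (0.855·35.7 + 6.9·20.8) / 7.755 = 22.44 mg/L.
Travel time t = 1.7e+04 m / 0.70 m/s = 2.429e+04 s = 0.2811 d.
C = 22.44·exp(−0.88·0.2811) = 22.44·0.7809 = 17.52 mg/L.

17.5 mg/L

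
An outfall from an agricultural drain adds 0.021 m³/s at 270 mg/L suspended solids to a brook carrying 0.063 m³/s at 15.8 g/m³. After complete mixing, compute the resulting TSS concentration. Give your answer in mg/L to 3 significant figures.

By mass balance at complete mixing, C = (0.021·270 + 0.063·15.8) / (0.021 + 0.063) = 6.665/0.084 = 79.35 mg/L.

79.3 mg/L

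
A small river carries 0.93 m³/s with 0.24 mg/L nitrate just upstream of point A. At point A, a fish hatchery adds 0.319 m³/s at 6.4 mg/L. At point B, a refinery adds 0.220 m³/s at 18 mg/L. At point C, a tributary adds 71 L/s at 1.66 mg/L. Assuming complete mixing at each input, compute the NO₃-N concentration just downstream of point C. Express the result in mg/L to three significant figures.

4.12 mg/L

After input A: C = (0.93·0.24 + 0.319·6.4) / 1.249 = 1.813 mg/L.
After input B: C = (1.249·1.813 + 0.22·18) / 1.469 = 4.237 mg/L.
71 L/s = 0.071 m³/s.
After input C: C = (1.469·4.237 + 0.071·1.66) / 1.54 = 4.119 mg/L.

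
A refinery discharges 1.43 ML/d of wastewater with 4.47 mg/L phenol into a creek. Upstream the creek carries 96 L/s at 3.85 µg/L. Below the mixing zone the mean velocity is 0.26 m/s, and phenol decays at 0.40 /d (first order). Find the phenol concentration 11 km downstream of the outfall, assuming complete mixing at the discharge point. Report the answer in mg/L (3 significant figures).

0.543 mg/L

1.43 ML/d = 0.01655 m³/s.
96 L/s = 0.096 m³/s.
3.85 µg/L = 0.00385 mg/L.
After complete mixing, C₀ = (0.01655·4.47 + 0.096·0.00385) / 0.1126 = 0.6606 mg/L.
Travel time t = 1.1e+04 m / 0.26 m/s = 4.231e+04 s = 0.4897 d.
C = 0.6606·exp(−0.40·0.4897) = 0.6606·0.8221 = 0.5431 mg/L.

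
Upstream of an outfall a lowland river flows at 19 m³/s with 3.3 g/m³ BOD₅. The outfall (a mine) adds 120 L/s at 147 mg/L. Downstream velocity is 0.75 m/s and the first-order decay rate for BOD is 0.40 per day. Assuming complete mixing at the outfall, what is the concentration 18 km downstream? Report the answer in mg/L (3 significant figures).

120 L/s = 0.12 m³/s.
After complete mixing, C₀ = (0.12·147 + 19·3.3) / 19.12 = 4.202 mg/L.
Travel time t = 1.8e+04 m / 0.75 m/s = 2.4e+04 s = 0.2778 d.
C = 4.202·exp(−0.40·0.2778) = 4.202·0.8948 = 3.76 mg/L.

3.76 mg/L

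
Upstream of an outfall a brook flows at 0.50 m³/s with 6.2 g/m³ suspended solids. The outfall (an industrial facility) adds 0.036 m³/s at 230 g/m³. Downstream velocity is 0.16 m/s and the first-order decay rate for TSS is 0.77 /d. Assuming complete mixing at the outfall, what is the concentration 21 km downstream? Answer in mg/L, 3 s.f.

After complete mixing, C₀ = (0.036·230 + 0.5·6.2) / 0.536 = 21.23 mg/L.
Travel time t = 2.1e+04 m / 0.16 m/s = 1.312e+05 s = 1.519 d.
C = 21.23·exp(−0.77·1.519) = 21.23·0.3105 = 6.591 mg/L.

6.59 mg/L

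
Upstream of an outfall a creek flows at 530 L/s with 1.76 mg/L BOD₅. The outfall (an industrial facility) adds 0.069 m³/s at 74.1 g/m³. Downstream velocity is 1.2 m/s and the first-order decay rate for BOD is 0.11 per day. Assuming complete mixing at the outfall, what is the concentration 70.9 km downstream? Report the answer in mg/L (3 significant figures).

530 L/s = 0.53 m³/s.
After complete mixing, C₀ = (0.069·74.1 + 0.53·1.76) / 0.599 = 10.09 mg/L.
Travel time t = 7.09e+04 m / 1.2 m/s = 5.908e+04 s = 0.6838 d.
C = 10.09·exp(−0.11·0.6838) = 10.09·0.9275 = 9.362 mg/L.

9.36 mg/L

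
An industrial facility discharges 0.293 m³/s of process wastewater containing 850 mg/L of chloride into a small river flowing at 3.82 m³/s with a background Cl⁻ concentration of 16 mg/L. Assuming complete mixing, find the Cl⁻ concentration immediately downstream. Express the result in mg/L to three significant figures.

75.4 mg/L

Flow-weighted mixing gives C = (0.293·850 + 3.82·16) / (0.293 + 3.82) = 310.2/4.113 = 75.41 mg/L.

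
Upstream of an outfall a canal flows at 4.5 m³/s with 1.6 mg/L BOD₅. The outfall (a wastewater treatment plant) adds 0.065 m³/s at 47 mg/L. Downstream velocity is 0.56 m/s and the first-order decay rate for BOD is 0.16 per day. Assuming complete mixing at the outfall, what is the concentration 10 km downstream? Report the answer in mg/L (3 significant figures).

After complete mixing, C₀ = (0.065·47 + 4.5·1.6) / 4.565 = 2.246 mg/L.
Travel time t = 1e+04 m / 0.56 m/s = 1.786e+04 s = 0.2067 d.
C = 2.246·exp(−0.16·0.2067) = 2.246·0.9675 = 2.173 mg/L.

2.17 mg/L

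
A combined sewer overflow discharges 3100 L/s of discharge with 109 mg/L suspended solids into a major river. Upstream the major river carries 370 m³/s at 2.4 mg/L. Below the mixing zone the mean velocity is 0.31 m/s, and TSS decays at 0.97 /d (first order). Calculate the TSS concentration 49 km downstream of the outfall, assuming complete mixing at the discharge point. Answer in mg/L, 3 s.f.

0.557 mg/L

3100 L/s = 3.1 m³/s.
After complete mixing, C₀ = (3.1·109 + 370·2.4) / 373.1 = 3.286 mg/L.
Travel time t = 4.9e+04 m / 0.31 m/s = 1.581e+05 s = 1.829 d.
C = 3.286·exp(−0.97·1.829) = 3.286·0.1696 = 0.5571 mg/L.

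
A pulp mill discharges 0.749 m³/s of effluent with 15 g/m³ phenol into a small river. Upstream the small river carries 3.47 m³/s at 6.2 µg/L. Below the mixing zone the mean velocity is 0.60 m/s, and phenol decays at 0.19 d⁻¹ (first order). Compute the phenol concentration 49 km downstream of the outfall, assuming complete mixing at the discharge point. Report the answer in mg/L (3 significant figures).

2.23 mg/L

6.2 µg/L = 0.0062 mg/L.
After complete mixing, C₀ = (0.749·15 + 3.47·0.0062) / 4.219 = 2.668 mg/L.
Travel time t = 4.9e+04 m / 0.60 m/s = 8.167e+04 s = 0.9452 d.
C = 2.668·exp(−0.19·0.9452) = 2.668·0.8356 = 2.229 mg/L.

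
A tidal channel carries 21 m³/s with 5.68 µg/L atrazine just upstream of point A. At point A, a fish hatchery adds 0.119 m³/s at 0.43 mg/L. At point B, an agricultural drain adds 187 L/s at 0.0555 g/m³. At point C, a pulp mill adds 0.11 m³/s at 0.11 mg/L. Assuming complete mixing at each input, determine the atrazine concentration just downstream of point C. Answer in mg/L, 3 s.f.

5.68 µg/L = 0.00568 mg/L.
After input A: C = (21·0.00568 + 0.119·0.43) / 21.12 = 0.008071 mg/L.
187 L/s = 0.187 m³/s.
After input B: C = (21.12·0.008071 + 0.187·0.0555) / 21.31 = 0.008487 mg/L.
After input C: C = (21.31·0.008487 + 0.11·0.11) / 21.42 = 0.009009 mg/L.

0.00901 mg/L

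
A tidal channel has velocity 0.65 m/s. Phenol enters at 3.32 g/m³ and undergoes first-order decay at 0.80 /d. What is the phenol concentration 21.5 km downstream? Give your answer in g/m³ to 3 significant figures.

2.44 g/m³

Travel time t = 21.5 km / 0.65 m/s = 2.15e+04/0.65 = 3.308e+04 s = 0.3828 d.
First-order decay: C = 3.32·exp(−0.80·0.3828) = 3.32·0.7362 = 2.444 g/m³.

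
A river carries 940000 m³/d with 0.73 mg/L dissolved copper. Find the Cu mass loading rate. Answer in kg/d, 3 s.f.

940000 m³/d = 10.88 m³/s.
Mass flux = Q·C = 10.88 m³/s × 0.73 g/m³ = 7.942 g/s.
= 7.942 g/s × 86.4 = 686.2 kg/d.

686 kg/d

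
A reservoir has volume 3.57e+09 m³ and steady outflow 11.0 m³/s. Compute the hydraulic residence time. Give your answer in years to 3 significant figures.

10.3 yr

Q = 11.0 m³/s × 3.156e+07 s/yr = 3.471e+08 m³/yr.
Hydraulic residence time τ = V/Q = 3.57e+09/3.471e+08 = 10.28 yr.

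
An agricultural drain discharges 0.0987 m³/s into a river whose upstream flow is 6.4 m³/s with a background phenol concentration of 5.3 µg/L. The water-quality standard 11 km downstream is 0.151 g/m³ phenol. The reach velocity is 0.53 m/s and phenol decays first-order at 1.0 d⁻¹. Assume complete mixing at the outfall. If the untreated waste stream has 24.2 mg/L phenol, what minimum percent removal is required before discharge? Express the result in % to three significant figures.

49.2 %

5.3 µg/L = 0.0053 mg/L.
Travel time to the compliance point: t = 1.1e+04/0.53 = 2.075e+04 s = 0.2402 d; decay factor exp(−1.0·0.2402) = 0.7865.
So the concentration just after mixing may be at most 0.151/0.7865 = 0.192 mg/L.
Mass balance: 0.192·6.499 = 0.0987·Cₑ + 6.4·0.0053.
Cₑ = (1.248 − 0.03392) / 0.0987 = 12.3 mg/L.
Required removal = 1 − 12.3/24.2 = 49.18 %.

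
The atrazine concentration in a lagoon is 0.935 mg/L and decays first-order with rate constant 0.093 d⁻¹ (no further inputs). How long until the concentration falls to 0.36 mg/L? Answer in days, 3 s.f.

t = ln(C₀/C)/k = ln(0.935/0.36)/0.093 = 0.9544/0.093 = 10.26 d.

10.3 d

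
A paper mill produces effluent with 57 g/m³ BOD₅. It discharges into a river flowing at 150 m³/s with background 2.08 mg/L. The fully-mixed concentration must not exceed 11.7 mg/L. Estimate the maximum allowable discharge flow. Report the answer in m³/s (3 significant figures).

Mass balance at complete mixing: C_std·(Q_w + Q_r) = Q_w·C_e + Q_r·C_b.
Rearranging, Q_w = Q_r·(C_std − C_b)/(C_e − C_std) = 150·(11.7 − 2.08) / (57 − 11.7) = 31.85 m³/s.

31.9 m³/s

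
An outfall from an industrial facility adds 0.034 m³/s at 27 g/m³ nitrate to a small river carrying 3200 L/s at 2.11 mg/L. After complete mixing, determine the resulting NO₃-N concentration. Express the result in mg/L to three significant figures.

2.37 mg/L

3200 L/s = 3.2 m³/s.
By mass balance at complete mixing, C = (0.034·27 + 3.2·2.11) / (0.034 + 3.2) = 7.67/3.234 = 2.372 mg/L.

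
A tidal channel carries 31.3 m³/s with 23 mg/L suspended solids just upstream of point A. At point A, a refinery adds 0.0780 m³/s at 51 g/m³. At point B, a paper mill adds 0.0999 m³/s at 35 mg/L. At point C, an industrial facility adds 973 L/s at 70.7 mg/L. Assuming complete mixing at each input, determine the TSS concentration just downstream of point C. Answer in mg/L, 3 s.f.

After input A: C = (31.3·23 + 0.078·51) / 31.38 = 23.07 mg/L.
After input B: C = (31.38·23.07 + 0.0999·35) / 31.48 = 23.11 mg/L.
973 L/s = 0.973 m³/s.
After input C: C = (31.48·23.11 + 0.973·70.7) / 32.45 = 24.53 mg/L.

24.5 mg/L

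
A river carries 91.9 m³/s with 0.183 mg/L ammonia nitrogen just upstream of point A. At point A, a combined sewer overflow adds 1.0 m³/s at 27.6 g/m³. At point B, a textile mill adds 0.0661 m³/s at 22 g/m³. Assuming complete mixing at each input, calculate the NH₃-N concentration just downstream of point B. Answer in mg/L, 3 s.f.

0.493 mg/L

After input A: C = (91.9·0.183 + 1·27.6) / 92.9 = 0.4781 mg/L.
After input B: C = (92.9·0.4781 + 0.0661·22) / 92.97 = 0.4934 mg/L.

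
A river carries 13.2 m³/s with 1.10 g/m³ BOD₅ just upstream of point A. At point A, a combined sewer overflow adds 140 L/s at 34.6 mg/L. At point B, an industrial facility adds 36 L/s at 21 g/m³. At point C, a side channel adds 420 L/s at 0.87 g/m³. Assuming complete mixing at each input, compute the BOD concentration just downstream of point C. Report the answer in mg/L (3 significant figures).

140 L/s = 0.14 m³/s.
After input A: C = (13.2·1.1 + 0.14·34.6) / 13.34 = 1.452 mg/L.
36 L/s = 0.036 m³/s.
After input B: C = (13.34·1.452 + 0.036·21) / 13.38 = 1.504 mg/L.
420 L/s = 0.42 m³/s.
After input C: C = (13.38·1.504 + 0.42·0.87) / 13.8 = 1.485 mg/L.

1.48 mg/L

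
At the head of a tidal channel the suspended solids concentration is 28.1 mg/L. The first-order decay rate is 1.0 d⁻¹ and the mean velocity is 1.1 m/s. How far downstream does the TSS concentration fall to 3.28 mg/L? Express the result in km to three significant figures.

From C = C₀·e^(−kt), t = ln(C₀/C)/k = ln(28.1/3.28)/1.0 = 2.148/1.0 = 2.148 d.
Distance = v·t = 1.1 m/s × 1.856e+05 s = 2.041e+05 m = 204.1 km.

204 km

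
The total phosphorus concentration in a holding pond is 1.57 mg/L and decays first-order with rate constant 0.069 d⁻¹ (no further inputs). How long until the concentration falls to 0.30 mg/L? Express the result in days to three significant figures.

t = ln(C₀/C)/k = ln(1.57/0.30)/0.069 = 1.655/0.069 = 23.99 d.

24.0 d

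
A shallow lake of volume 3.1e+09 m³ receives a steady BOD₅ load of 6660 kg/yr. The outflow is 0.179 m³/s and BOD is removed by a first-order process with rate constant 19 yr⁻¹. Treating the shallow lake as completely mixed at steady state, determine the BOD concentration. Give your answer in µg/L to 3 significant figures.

0.113 µg/L

Outflow Q = 0.179 m³/s × 3.156e+07 s/yr = 5.649e+06 m³/yr.
Steady-state CSTR mass balance: W = Q·C + k·V·C, so C = W/(Q + kV).
Q + kV = 5.649e+06 + 19·3.1e+09 = 5.891e+10 m³/yr.
C = 6660/5.891e+10 = 1.131e-07 kg/m³ = 0.0001131 mg/L = 0.1131 µg/L.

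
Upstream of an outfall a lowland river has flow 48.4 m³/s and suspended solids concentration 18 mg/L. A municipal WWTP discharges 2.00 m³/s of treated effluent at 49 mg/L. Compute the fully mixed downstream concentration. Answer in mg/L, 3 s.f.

19.2 mg/L

Conservation of mass across the mixing zone: C = (2·49 + 48.4·18) / (2 + 48.4) = 969.2/50.4 = 19.23 mg/L.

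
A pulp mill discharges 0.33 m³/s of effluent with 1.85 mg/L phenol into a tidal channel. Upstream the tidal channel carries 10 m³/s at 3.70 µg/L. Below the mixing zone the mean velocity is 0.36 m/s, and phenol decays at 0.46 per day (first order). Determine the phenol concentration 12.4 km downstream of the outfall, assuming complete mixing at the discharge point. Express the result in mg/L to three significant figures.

3.70 µg/L = 0.0037 mg/L.
After complete mixing, C₀ = (0.33·1.85 + 10·0.0037) / 10.33 = 0.06268 mg/L.
Travel time t = 1.24e+04 m / 0.36 m/s = 3.444e+04 s = 0.3987 d.
C = 0.06268·exp(−0.46·0.3987) = 0.06268·0.8324 = 0.05218 mg/L.

0.0522 mg/L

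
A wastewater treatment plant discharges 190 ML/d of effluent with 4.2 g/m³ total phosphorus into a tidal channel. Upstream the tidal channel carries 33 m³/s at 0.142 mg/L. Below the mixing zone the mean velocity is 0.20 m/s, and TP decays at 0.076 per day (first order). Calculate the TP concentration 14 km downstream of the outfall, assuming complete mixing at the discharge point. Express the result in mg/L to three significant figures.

190 ML/d = 2.199 m³/s.
After complete mixing, C₀ = (2.199·4.2 + 33·0.142) / 35.2 = 0.3955 mg/L.
Travel time t = 1.4e+04 m / 0.20 m/s = 7e+04 s = 0.8102 d.
C = 0.3955·exp(−0.076·0.8102) = 0.3955·0.9403 = 0.3719 mg/L.

0.372 mg/L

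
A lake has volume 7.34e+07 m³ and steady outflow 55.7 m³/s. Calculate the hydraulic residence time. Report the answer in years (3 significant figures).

0.0418 yr

Q = 55.7 m³/s × 3.156e+07 s/yr = 1.758e+09 m³/yr.
Hydraulic residence time τ = V/Q = 7.34e+07/1.758e+09 = 0.04176 yr.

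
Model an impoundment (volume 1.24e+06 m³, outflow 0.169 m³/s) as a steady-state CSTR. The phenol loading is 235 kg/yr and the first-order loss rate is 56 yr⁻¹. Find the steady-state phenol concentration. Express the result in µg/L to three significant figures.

Outflow Q = 0.169 m³/s × 3.156e+07 s/yr = 5.333e+06 m³/yr.
Steady-state CSTR mass balance: W = Q·C + k·V·C, so C = W/(Q + kV).
Q + kV = 5.333e+06 + 56·1.24e+06 = 7.477e+07 m³/yr.
C = 235/7.477e+07 = 3.143e-06 kg/m³ = 0.003143 mg/L = 3.143 µg/L.

3.14 µg/L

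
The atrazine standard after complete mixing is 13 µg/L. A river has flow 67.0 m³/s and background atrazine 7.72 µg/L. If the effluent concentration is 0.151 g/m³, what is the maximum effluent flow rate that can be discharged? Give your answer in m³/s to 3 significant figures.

7.72 µg/L = 0.00772 mg/L.
13 µg/L = 0.013 mg/L.
Mass balance at complete mixing: C_std·(Q_w + Q_r) = Q_w·C_e + Q_r·C_b.
Rearranging, Q_w = Q_r·(C_std − C_b)/(C_e − C_std) = 67.0·(0.013 − 0.00772) / (0.151 − 0.013) = 2.563 m³/s.

2.56 m³/s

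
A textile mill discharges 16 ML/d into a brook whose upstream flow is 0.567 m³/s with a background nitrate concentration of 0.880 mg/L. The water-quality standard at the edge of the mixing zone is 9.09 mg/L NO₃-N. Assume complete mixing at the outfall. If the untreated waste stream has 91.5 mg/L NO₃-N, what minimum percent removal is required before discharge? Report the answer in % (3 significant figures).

62.6 %

16 ML/d = 0.1852 m³/s.
Mass balance: 9.09·0.7522 = 0.1852·Cₑ + 0.567·0.88.
Cₑ = (6.837 − 0.499) / 0.1852 = 34.23 mg/L.
Required removal = 1 − 34.23/91.5 = 62.59 %.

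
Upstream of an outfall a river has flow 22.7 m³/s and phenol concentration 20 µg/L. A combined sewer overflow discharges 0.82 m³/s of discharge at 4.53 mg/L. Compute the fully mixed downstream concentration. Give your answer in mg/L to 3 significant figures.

20 µg/L = 0.02 mg/L.
By mass balance at complete mixing, C = (0.82·4.53 + 22.7·0.02) / (0.82 + 22.7) = 4.169/23.52 = 0.1772 mg/L.

0.177 mg/L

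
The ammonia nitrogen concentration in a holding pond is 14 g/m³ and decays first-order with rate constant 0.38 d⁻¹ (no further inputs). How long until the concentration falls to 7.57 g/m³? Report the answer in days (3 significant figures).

t = ln(C₀/C)/k = ln(14/7.57)/0.38 = 0.6149/0.38 = 1.618 d.

1.62 d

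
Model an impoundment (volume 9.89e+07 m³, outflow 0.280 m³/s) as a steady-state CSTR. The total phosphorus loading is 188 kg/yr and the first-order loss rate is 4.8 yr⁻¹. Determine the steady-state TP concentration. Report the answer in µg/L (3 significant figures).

Outflow Q = 0.280 m³/s × 3.156e+07 s/yr = 8.836e+06 m³/yr.
Steady-state CSTR mass balance: W = Q·C + k·V·C, so C = W/(Q + kV).
Q + kV = 8.836e+06 + 4.8·9.89e+07 = 4.836e+08 m³/yr.
C = 188/4.836e+08 = 3.888e-07 kg/m³ = 0.0003888 mg/L = 0.3888 µg/L.

0.389 µg/L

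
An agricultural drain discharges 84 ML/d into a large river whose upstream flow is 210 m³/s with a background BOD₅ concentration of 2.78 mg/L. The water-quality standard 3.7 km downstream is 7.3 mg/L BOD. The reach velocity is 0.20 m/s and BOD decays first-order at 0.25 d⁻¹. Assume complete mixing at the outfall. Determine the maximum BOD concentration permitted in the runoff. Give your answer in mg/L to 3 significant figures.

84 ML/d = 0.9722 m³/s.
Travel time to the compliance point: t = 3700/0.20 = 1.85e+04 s = 0.2141 d; decay factor exp(−0.25·0.2141) = 0.9479.
So the concentration just after mixing may be at most 7.3/0.9479 = 7.701 mg/L.
Mass balance: 7.701·211 = 0.9722·Cₑ + 210·2.78.
Cₑ = (1625 − 583.8) / 0.9722 = 1071 mg/L.

1070 mg/L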